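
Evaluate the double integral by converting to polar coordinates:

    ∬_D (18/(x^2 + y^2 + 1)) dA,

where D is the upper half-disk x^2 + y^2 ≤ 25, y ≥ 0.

The region D is 0 ≤ r ≤ 5, 0 ≤ θ ≤ π in polar coordinates, where x = r cos(θ), y = r sin(θ), and dA = r dr dθ.

Under the substitution, the integrand becomes 18/(r^2 + 1), so

    ∬_D (18/(x^2 + y^2 + 1)) dA = ∫_{0}^{π} ∫_{0}^{5} (18/(r^2 + 1)) · r dr dθ.

Inner integral (in r): ∫_{0}^{5} (18/(r^2 + 1)) · r dr = log(5429503678976).

Outer integral (in θ): ∫_{0}^{π} (log(5429503678976)) dθ = log(5429503678976^π).

Therefore ∬_D (18/(x^2 + y^2 + 1)) dA = log(5429503678976^π).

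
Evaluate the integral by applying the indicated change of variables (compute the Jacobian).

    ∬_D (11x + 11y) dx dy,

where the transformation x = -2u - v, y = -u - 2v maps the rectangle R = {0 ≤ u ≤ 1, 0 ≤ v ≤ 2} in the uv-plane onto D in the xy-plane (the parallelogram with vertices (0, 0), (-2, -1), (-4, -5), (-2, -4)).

Compute the Jacobian determinant of (x, y) with respect to (u, v):

    ∂(x,y)/∂(u,v) = | -2  -1 | = (-2)(-2) - (-1)(-1) = 3.
                   | -1  -2 |

Its absolute value is |J| = 3 (the area scaling factor).

Substituting x = -2u - v, y = -u - 2v into the integrand,

    11x + 11y → -33u - 33v,

so the integral becomes

    ∬_R (-33u - 33v) · |J| du dv = ∫_0^1 ∫_0^2 (-99u - 99v) dv du.

Inner (v): -198u - 198.
Outer (u): -297.

Therefore ∬_D (11x + 11y) dx dy = -297.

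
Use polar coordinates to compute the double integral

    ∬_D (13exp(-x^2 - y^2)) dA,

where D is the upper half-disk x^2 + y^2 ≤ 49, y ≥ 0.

The region D is 0 ≤ r ≤ 7, 0 ≤ θ ≤ π in polar coordinates, where x = r cos(θ), y = r sin(θ), and dA = r dr dθ.

Under the substitution, the integrand becomes 13exp(-r^2), so

    ∬_D (13exp(-x^2 - y^2)) dA = ∫_{0}^{π} ∫_{0}^{7} (13exp(-r^2)) · r dr dθ.

Inner integral (in r): ∫_{0}^{7} (13exp(-r^2)) · r dr = 13/2 - 13exp(-49)/2.

Outer integral (in θ): ∫_{0}^{π} (13/2 - 13exp(-49)/2) dθ = -13π (1 - exp(49))exp(-49)/2.

Therefore ∬_D (13exp(-x^2 - y^2)) dA = -13π (1 - exp(49))exp(-49)/2.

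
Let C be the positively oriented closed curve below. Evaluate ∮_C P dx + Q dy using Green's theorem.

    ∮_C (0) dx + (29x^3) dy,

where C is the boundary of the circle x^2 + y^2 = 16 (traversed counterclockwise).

Green's theorem converts the closed line integral into a double integral over the enclosed region D:

    ∮_C P dx + Q dy = ∬_D (∂Q/∂x - ∂P/∂y) dA.

Here P = 0, Q = 29x^3, so

    ∂Q/∂x = 87x^2,    ∂P/∂y = 0,
    ∂Q/∂x - ∂P/∂y = 87x^2.

D is the region x^2 + y^2 ≤ 16. Evaluating the double integral:

In polar coordinates (x = r cos θ, y = r sin θ, dA = r dr dθ) the integrand becomes 87r^2cos(θ)^2, so

    ∬_D (87x^2) dA = ∫_0^{2π} ∫_0^{4} (87r^2cos(θ)^2) · r dr dθ.

Inner (r from 0 to 4): 5568cos(θ)^2.
Outer (θ from 0 to 2π): 5568π.

Therefore ∮_C P dx + Q dy = 5568π.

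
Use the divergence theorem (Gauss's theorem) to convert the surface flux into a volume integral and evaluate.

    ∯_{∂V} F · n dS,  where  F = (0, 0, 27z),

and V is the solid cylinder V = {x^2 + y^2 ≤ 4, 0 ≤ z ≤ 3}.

By the divergence theorem,

    ∯_{∂V} F · n dS = ∭_V (∇ · F) dV.

Compute the divergence:
    ∇ · F = ∂F_x/∂x + ∂F_y/∂y + ∂F_z/∂z = 0 + 0 + 27 = 27.

In cylindrical coordinates, x = r cos(θ), y = r sin(θ), z = z, dV = r dr dθ dz, with 0 ≤ r ≤ 2, 0 ≤ θ ≤ 2π, 0 ≤ z ≤ 3.

The integrand, after substitution and multiplying by the volume element, becomes (27) · r, so

    ∭_V (∇·F) dV = ∫_0^{2π} ∫_0^{2} ∫_0^{3} (27) · r dz dr dθ.

Inner (z from 0 to 3): 81r.
Middle (r from 0 to 2): 162.
Outer (θ from 0 to 2π): 324π.

Therefore ∯_{∂V} F · n dS = 324π.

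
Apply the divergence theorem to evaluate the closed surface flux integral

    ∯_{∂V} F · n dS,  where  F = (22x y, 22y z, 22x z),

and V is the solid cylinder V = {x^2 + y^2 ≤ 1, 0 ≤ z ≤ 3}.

By the divergence theorem,

    ∯_{∂V} F · n dS = ∭_V (∇ · F) dV.

Compute the divergence:
    ∇ · F = ∂F_x/∂x + ∂F_y/∂y + ∂F_z/∂z = 22y + 22z + 22x = 22x + 22y + 22z.

In cylindrical coordinates, x = r cos(θ), y = r sin(θ), z = z, dV = r dr dθ dz, with 0 ≤ r ≤ 1, 0 ≤ θ ≤ 2π, 0 ≤ z ≤ 3.

The integrand, after substitution and multiplying by the volume element, becomes (22sqrt(2)r sin(θ + π/4) + 22z) · r, so

    ∭_V (∇·F) dV = ∫_0^{2π} ∫_0^{1} ∫_0^{3} (22sqrt(2)r sin(θ + π/4) + 22z) · r dz dr dθ.

Inner (z from 0 to 3): 33r (2sqrt(2)r sin(θ + π/4) + 3).
Middle (r from 0 to 1): 22sqrt(2)sin(θ + π/4) + 99/2.
Outer (θ from 0 to 2π): 99π.

Therefore ∯_{∂V} F · n dS = 99π.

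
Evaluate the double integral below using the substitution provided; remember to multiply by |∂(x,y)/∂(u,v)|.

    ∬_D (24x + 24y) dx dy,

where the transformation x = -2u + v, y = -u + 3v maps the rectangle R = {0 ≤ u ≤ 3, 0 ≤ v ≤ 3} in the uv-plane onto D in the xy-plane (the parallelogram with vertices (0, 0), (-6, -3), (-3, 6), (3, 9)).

Compute the Jacobian determinant of (x, y) with respect to (u, v):

    ∂(x,y)/∂(u,v) = | -2  1 | = (-2)(3) - (1)(-1) = -5.
                   | -1  3 |

Its absolute value is |J| = 5 (the area scaling factor).

Substituting x = -2u + v, y = -u + 3v into the integrand,

    24x + 24y → -72u + 96v,

so the integral becomes

    ∬_R (-72u + 96v) · |J| du dv = ∫_0^3 ∫_0^3 (-360u + 480v) dv du.

Inner (v): 2160 - 1080u.
Outer (u): 1620.

Therefore ∬_D (24x + 24y) dx dy = 1620.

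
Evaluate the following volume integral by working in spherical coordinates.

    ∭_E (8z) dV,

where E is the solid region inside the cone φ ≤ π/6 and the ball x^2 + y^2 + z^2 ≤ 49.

In spherical coordinates, x = ρ sin(φ) cos(θ), y = ρ sin(φ) sin(θ), z = ρ cos(φ), and dV = ρ^2 sin(φ) dρ dφ dθ.

The integrand becomes 8ρ cos(φ), so

    ∭_E (8z) dV = ∫_{0}^{2π} ∫_{0}^{π/6} ∫_{0}^{7} (8ρ cos(φ)) · ρ^2 sin(φ) dρ dφ dθ.

Inner (ρ): 2401sin(2φ).
Middle (φ): 2401/4.
Outer (θ): 2401π/2.

Therefore the triple integral equals 2401π/2.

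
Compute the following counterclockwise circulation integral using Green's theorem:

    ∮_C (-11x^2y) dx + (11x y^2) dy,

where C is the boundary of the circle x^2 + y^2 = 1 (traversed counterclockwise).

Green's theorem converts the closed line integral into a double integral over the enclosed region D:

    ∮_C P dx + Q dy = ∬_D (∂Q/∂x - ∂P/∂y) dA.

Here P = -11x^2y, Q = 11x y^2, so

    ∂Q/∂x = 11y^2,    ∂P/∂y = -11x^2,
    ∂Q/∂x - ∂P/∂y = 11x^2 + 11y^2.

D is the region x^2 + y^2 ≤ 1. Evaluating the double integral:

In polar coordinates (x = r cos θ, y = r sin θ, dA = r dr dθ) the integrand becomes 11r^2, so

    ∬_D (11x^2 + 11y^2) dA = ∫_0^{2π} ∫_0^{1} (11r^2) · r dr dθ.

Inner (r from 0 to 1): 11/4.
Outer (θ from 0 to 2π): 11π/2.

Therefore ∮_C P dx + Q dy = 11π/2.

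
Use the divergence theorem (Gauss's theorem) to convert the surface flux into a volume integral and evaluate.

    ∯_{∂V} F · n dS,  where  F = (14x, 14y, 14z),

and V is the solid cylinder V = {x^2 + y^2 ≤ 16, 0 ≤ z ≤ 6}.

By the divergence theorem,

    ∯_{∂V} F · n dS = ∭_V (∇ · F) dV.

Compute the divergence:
    ∇ · F = ∂F_x/∂x + ∂F_y/∂y + ∂F_z/∂z = 14 + 14 + 14 = 42.

In cylindrical coordinates, x = r cos(θ), y = r sin(θ), z = z, dV = r dr dθ dz, with 0 ≤ r ≤ 4, 0 ≤ θ ≤ 2π, 0 ≤ z ≤ 6.

The integrand, after substitution and multiplying by the volume element, becomes (42) · r, so

    ∭_V (∇·F) dV = ∫_0^{2π} ∫_0^{4} ∫_0^{6} (42) · r dz dr dθ.

Inner (z from 0 to 6): 252r.
Middle (r from 0 to 4): 2016.
Outer (θ from 0 to 2π): 4032π.

Therefore ∯_{∂V} F · n dS = 4032π.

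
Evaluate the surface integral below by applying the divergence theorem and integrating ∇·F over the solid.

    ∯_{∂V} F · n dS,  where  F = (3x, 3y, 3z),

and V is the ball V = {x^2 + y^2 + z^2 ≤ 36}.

By the divergence theorem,

    ∯_{∂V} F · n dS = ∭_V (∇ · F) dV.

Compute the divergence:
    ∇ · F = ∂F_x/∂x + ∂F_y/∂y + ∂F_z/∂z = 3 + 3 + 3 = 9.

In spherical coordinates, x = ρ sin(φ) cos(θ), y = ρ sin(φ) sin(θ), z = ρ cos(φ), dV = ρ^2 sin(φ) dρ dφ dθ, with 0 ≤ ρ ≤ 6, 0 ≤ φ ≤ π, 0 ≤ θ ≤ 2π.

The integrand, after substitution and multiplying by the volume element, becomes (9) · ρ^2 sin(φ), so

    ∭_V (∇·F) dV = ∫_0^{2π} ∫_0^{π} ∫_0^{6} (9) · ρ^2 sin(φ) dρ dφ dθ.

Inner (ρ from 0 to 6): 648sin(φ).
Middle (φ from 0 to π): 1296.
Outer (θ from 0 to 2π): 2592π.

Therefore ∯_{∂V} F · n dS = 2592π.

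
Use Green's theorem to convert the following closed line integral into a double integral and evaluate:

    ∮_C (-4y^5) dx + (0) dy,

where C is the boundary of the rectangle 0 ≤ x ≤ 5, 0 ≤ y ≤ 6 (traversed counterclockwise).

Green's theorem converts the closed line integral into a double integral over the enclosed region D:

    ∮_C P dx + Q dy = ∬_D (∂Q/∂x - ∂P/∂y) dA.

Here P = -4y^5, Q = 0, so

    ∂Q/∂x = 0,    ∂P/∂y = -20y^4,
    ∂Q/∂x - ∂P/∂y = 20y^4.

D is the region 0 ≤ x ≤ 5, 0 ≤ y ≤ 6. Evaluating the double integral:

    ∬_D (20y^4) dA = ∫_0^{5} ∫_0^{6} (20y^4) dy dx.

Inner (y from 0 to 6): 31104.
Outer (x from 0 to 5): 155520.

Therefore ∮_C P dx + Q dy = 155520.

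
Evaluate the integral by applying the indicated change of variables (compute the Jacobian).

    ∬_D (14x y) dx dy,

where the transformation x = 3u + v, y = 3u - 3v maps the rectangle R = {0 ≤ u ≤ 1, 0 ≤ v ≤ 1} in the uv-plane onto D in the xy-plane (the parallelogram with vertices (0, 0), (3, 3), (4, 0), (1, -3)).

Compute the Jacobian determinant of (x, y) with respect to (u, v):

    ∂(x,y)/∂(u,v) = | 3  1 | = (3)(-3) - (1)(3) = -12.
                   | 3  -3 |

Its absolute value is |J| = 12 (the area scaling factor).

Substituting x = 3u + v, y = 3u - 3v into the integrand,

    14x y → 126u^2 - 84u v - 42v^2,

so the integral becomes

    ∬_R (126u^2 - 84u v - 42v^2) · |J| du dv = ∫_0^1 ∫_0^1 (1512u^2 - 1008u v - 504v^2) dv du.

Inner (v): 1512u^2 - 504u - 168.
Outer (u): 84.

Therefore ∬_D (14x y) dx dy = 84.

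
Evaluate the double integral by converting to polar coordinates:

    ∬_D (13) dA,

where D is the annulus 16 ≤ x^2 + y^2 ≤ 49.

The region D is 4 ≤ r ≤ 7, 0 ≤ θ ≤ 2π in polar coordinates, where x = r cos(θ), y = r sin(θ), and dA = r dr dθ.

Under the substitution, the integrand becomes 13, so

    ∬_D (13) dA = ∫_{0}^{2π} ∫_{4}^{7} (13) · r dr dθ.

Inner integral (in r): ∫_{4}^{7} (13) · r dr = 429/2.

Outer integral (in θ): ∫_{0}^{2π} (429/2) dθ = 429π.

Therefore ∬_D (13) dA = 429π.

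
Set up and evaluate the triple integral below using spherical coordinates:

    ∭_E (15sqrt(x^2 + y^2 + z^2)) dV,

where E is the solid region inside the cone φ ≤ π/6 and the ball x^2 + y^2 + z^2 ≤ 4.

In spherical coordinates, x = ρ sin(φ) cos(θ), y = ρ sin(φ) sin(θ), z = ρ cos(φ), and dV = ρ^2 sin(φ) dρ dφ dθ.

The integrand becomes 15ρ, so

    ∭_E (15sqrt(x^2 + y^2 + z^2)) dV = ∫_{0}^{2π} ∫_{0}^{π/6} ∫_{0}^{2} (15ρ) · ρ^2 sin(φ) dρ dφ dθ.

Inner (ρ): 60sin(φ).
Middle (φ): 60 - 30sqrt(3).
Outer (θ): 60π (2 - sqrt(3)).

Therefore the triple integral equals 60π (2 - sqrt(3)).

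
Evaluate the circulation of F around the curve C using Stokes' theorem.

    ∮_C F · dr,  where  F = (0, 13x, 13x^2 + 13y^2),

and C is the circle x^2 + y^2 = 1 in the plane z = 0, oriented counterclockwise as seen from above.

Let S be the flat disk x^2 + y^2 ≤ 1 in the plane z = 0, with upward unit normal n̂ = ẑ. By Stokes' theorem,

    ∮_C F · dr = ∬_S (∇ × F) · n̂ dS = ∬_D (curl F)_z dA,

where D is the disk x^2 + y^2 ≤ 1.

Compute the curl of F = (0, 13x, 13x^2 + 13y^2):
    (∇ × F)_x = ∂F_z/∂y - ∂F_y/∂z = 26y,
    (∇ × F)_y = ∂F_x/∂z - ∂F_z/∂x = -26x,
    (∇ × F)_z = ∂F_y/∂x - ∂F_x/∂y = 13.

On z = 0, (curl F)_z = 13.

Convert to polar (x = r cos θ, y = r sin θ, dA = r dr dθ); the integrand becomes 13, so

    ∬_D (curl F)_z dA = ∫_0^{2π} ∫_0^{1} (13) · r dr dθ.

Inner (r from 0 to 1): 13/2.
Outer (θ from 0 to 2π): 13π.

Therefore ∮_C F · dr = 13π.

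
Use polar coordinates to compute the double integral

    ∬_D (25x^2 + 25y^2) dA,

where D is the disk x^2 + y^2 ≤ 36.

The region D is 0 ≤ r ≤ 6, 0 ≤ θ ≤ 2π in polar coordinates, where x = r cos(θ), y = r sin(θ), and dA = r dr dθ.

Under the substitution, the integrand becomes 25r^2, so

    ∬_D (25x^2 + 25y^2) dA = ∫_{0}^{2π} ∫_{0}^{6} (25r^2) · r dr dθ.

Inner integral (in r): ∫_{0}^{6} (25r^2) · r dr = 8100.

Outer integral (in θ): ∫_{0}^{2π} (8100) dθ = 16200π.

Therefore ∬_D (25x^2 + 25y^2) dA = 16200π.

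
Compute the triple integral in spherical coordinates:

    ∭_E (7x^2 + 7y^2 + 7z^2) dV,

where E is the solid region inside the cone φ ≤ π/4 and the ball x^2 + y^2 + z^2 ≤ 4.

In spherical coordinates, x = ρ sin(φ) cos(θ), y = ρ sin(φ) sin(θ), z = ρ cos(φ), and dV = ρ^2 sin(φ) dρ dφ dθ.

The integrand becomes 7ρ^2, so

    ∭_E (7x^2 + 7y^2 + 7z^2) dV = ∫_{0}^{2π} ∫_{0}^{π/4} ∫_{0}^{2} (7ρ^2) · ρ^2 sin(φ) dρ dφ dθ.

Inner (ρ): 224sin(φ)/5.
Middle (φ): 224/5 - 112sqrt(2)/5.
Outer (θ): 224π (2 - sqrt(2))/5.

Therefore the triple integral equals 224π (2 - sqrt(2))/5.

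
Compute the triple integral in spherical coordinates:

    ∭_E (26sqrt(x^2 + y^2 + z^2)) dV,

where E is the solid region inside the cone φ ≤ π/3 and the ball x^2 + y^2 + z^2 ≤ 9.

In spherical coordinates, x = ρ sin(φ) cos(θ), y = ρ sin(φ) sin(θ), z = ρ cos(φ), and dV = ρ^2 sin(φ) dρ dφ dθ.

The integrand becomes 26ρ, so

    ∭_E (26sqrt(x^2 + y^2 + z^2)) dV = ∫_{0}^{2π} ∫_{0}^{π/3} ∫_{0}^{3} (26ρ) · ρ^2 sin(φ) dρ dφ dθ.

Inner (ρ): 1053sin(φ)/2.
Middle (φ): 1053/4.
Outer (θ): 1053π/2.

Therefore the triple integral equals 1053π/2.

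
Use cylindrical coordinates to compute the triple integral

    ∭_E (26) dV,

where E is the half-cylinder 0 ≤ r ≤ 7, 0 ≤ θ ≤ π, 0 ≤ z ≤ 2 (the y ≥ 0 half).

In cylindrical coordinates, x = r cos(θ), y = r sin(θ), z = z, and dV = r dr dθ dz.

The integrand becomes 26, so

    ∭_E (26) dV = ∫_{0}^{π} ∫_{0}^{7} ∫_{0}^{2} (26) · r dz dr dθ.

Inner (z): 52r.
Middle (r from 0 to 7): 1274.
Outer (θ): 1274π.

Therefore the triple integral equals 1274π.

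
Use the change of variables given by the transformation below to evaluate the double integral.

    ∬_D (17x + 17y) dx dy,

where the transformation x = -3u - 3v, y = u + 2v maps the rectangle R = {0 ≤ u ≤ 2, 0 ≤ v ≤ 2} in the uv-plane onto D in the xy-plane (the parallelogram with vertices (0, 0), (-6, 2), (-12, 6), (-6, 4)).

Compute the Jacobian determinant of (x, y) with respect to (u, v):

    ∂(x,y)/∂(u,v) = | -3  -3 | = (-3)(2) - (-3)(1) = -3.
                   | 1  2 |

Its absolute value is |J| = 3 (the area scaling factor).

Substituting x = -3u - 3v, y = u + 2v into the integrand,

    17x + 17y → -34u - 17v,

so the integral becomes

    ∬_R (-34u - 17v) · |J| du dv = ∫_0^2 ∫_0^2 (-102u - 51v) dv du.

Inner (v): -204u - 102.
Outer (u): -612.

Therefore ∬_D (17x + 17y) dx dy = -612.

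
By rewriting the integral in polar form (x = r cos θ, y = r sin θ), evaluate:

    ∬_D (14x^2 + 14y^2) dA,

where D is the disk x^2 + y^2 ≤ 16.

The region D is 0 ≤ r ≤ 4, 0 ≤ θ ≤ 2π in polar coordinates, where x = r cos(θ), y = r sin(θ), and dA = r dr dθ.

Under the substitution, the integrand becomes 14r^2, so

    ∬_D (14x^2 + 14y^2) dA = ∫_{0}^{2π} ∫_{0}^{4} (14r^2) · r dr dθ.

Inner integral (in r): ∫_{0}^{4} (14r^2) · r dr = 896.

Outer integral (in θ): ∫_{0}^{2π} (896) dθ = 1792π.

Therefore ∬_D (14x^2 + 14y^2) dA = 1792π.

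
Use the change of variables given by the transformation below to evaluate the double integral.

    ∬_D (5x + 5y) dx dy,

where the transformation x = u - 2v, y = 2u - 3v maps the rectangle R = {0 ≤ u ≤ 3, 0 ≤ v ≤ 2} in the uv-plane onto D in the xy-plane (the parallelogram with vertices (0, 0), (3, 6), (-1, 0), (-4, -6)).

Compute the Jacobian determinant of (x, y) with respect to (u, v):

    ∂(x,y)/∂(u,v) = | 1  -2 | = (1)(-3) - (-2)(2) = 1.
                   | 2  -3 |

Its absolute value is |J| = 1 (the area scaling factor).

Substituting x = u - 2v, y = 2u - 3v into the integrand,

    5x + 5y → 15u - 25v,

so the integral becomes

    ∬_R (15u - 25v) · |J| du dv = ∫_0^3 ∫_0^2 (15u - 25v) dv du.

Inner (v): 30u - 50.
Outer (u): -15.

Therefore ∬_D (5x + 5y) dx dy = -15.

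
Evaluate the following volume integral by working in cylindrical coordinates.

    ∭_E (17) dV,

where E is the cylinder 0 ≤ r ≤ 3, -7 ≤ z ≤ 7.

In cylindrical coordinates, x = r cos(θ), y = r sin(θ), z = z, and dV = r dr dθ dz.

The integrand becomes 17, so

    ∭_E (17) dV = ∫_{0}^{2π} ∫_{0}^{3} ∫_{-7}^{7} (17) · r dz dr dθ.

Inner (z): 238r.
Middle (r from 0 to 3): 1071.
Outer (θ): 2142π.

Therefore the triple integral equals 2142π.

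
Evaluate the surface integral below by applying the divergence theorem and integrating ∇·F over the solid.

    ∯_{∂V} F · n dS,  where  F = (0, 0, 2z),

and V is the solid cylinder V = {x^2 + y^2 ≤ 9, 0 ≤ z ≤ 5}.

By the divergence theorem,

    ∯_{∂V} F · n dS = ∭_V (∇ · F) dV.

Compute the divergence:
    ∇ · F = ∂F_x/∂x + ∂F_y/∂y + ∂F_z/∂z = 0 + 0 + 2 = 2.

In cylindrical coordinates, x = r cos(θ), y = r sin(θ), z = z, dV = r dr dθ dz, with 0 ≤ r ≤ 3, 0 ≤ θ ≤ 2π, 0 ≤ z ≤ 5.

The integrand, after substitution and multiplying by the volume element, becomes (2) · r, so

    ∭_V (∇·F) dV = ∫_0^{2π} ∫_0^{3} ∫_0^{5} (2) · r dz dr dθ.

Inner (z from 0 to 5): 10r.
Middle (r from 0 to 3): 45.
Outer (θ from 0 to 2π): 90π.

Therefore ∯_{∂V} F · n dS = 90π.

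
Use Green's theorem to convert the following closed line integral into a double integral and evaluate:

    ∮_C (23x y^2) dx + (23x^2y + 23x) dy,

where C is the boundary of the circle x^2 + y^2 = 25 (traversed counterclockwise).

Green's theorem converts the closed line integral into a double integral over the enclosed region D:

    ∮_C P dx + Q dy = ∬_D (∂Q/∂x - ∂P/∂y) dA.

Here P = 23x y^2, Q = 23x^2y + 23x, so

    ∂Q/∂x = 46x y + 23,    ∂P/∂y = 46x y,
    ∂Q/∂x - ∂P/∂y = 23.

D is the region x^2 + y^2 ≤ 25. Evaluating the double integral:

In polar coordinates (x = r cos θ, y = r sin θ, dA = r dr dθ) the integrand becomes 23, so

    ∬_D (23) dA = ∫_0^{2π} ∫_0^{5} (23) · r dr dθ.

Inner (r from 0 to 5): 575/2.
Outer (θ from 0 to 2π): 575π.

Therefore ∮_C P dx + Q dy = 575π.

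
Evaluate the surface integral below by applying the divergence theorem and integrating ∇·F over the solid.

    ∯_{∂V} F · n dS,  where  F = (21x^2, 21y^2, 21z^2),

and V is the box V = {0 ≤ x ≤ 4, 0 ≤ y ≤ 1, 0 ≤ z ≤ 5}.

By the divergence theorem,

    ∯_{∂V} F · n dS = ∭_V (∇ · F) dV.

Compute the divergence:
    ∇ · F = ∂F_x/∂x + ∂F_y/∂y + ∂F_z/∂z = 42x + 42y + 42z.

V is a rectangular box, so dV = dx dy dz with 0 ≤ x ≤ 4, 0 ≤ y ≤ 1, 0 ≤ z ≤ 5.

Integrate (42x + 42y + 42z) over V as an iterated integral:

    ∭_V (∇·F) dV = ∫_0^{4} ∫_0^{1} ∫_0^{5} (42x + 42y + 42z) dz dy dx.

Inner (z from 0 to 5): 210x + 210y + 525.
Middle (y from 0 to 1): 210x + 630.
Outer (x from 0 to 4): 4200.

Therefore ∯_{∂V} F · n dS = 4200.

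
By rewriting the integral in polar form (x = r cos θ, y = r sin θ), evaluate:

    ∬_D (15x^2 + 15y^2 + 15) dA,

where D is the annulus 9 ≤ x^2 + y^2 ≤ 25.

The region D is 3 ≤ r ≤ 5, 0 ≤ θ ≤ 2π in polar coordinates, where x = r cos(θ), y = r sin(θ), and dA = r dr dθ.

Under the substitution, the integrand becomes 15r^2 + 15, so

    ∬_D (15x^2 + 15y^2 + 15) dA = ∫_{0}^{2π} ∫_{3}^{5} (15r^2 + 15) · r dr dθ.

Inner integral (in r): ∫_{3}^{5} (15r^2 + 15) · r dr = 2160.

Outer integral (in θ): ∫_{0}^{2π} (2160) dθ = 4320π.

Therefore ∬_D (15x^2 + 15y^2 + 15) dA = 4320π.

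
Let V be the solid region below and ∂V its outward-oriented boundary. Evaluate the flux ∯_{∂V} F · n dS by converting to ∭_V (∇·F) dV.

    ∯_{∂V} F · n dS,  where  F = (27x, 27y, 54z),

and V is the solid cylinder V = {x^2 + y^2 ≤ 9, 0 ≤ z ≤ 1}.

By the divergence theorem,

    ∯_{∂V} F · n dS = ∭_V (∇ · F) dV.

Compute the divergence:
    ∇ · F = ∂F_x/∂x + ∂F_y/∂y + ∂F_z/∂z = 27 + 27 + 54 = 108.

In cylindrical coordinates, x = r cos(θ), y = r sin(θ), z = z, dV = r dr dθ dz, with 0 ≤ r ≤ 3, 0 ≤ θ ≤ 2π, 0 ≤ z ≤ 1.

The integrand, after substitution and multiplying by the volume element, becomes (108) · r, so

    ∭_V (∇·F) dV = ∫_0^{2π} ∫_0^{3} ∫_0^{1} (108) · r dz dr dθ.

Inner (z from 0 to 1): 108r.
Middle (r from 0 to 3): 486.
Outer (θ from 0 to 2π): 972π.

Therefore ∯_{∂V} F · n dS = 972π.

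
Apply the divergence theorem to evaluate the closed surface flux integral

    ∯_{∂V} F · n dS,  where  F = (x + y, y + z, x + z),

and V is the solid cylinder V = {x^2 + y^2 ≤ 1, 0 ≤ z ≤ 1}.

By the divergence theorem,

    ∯_{∂V} F · n dS = ∭_V (∇ · F) dV.

Compute the divergence:
    ∇ · F = ∂F_x/∂x + ∂F_y/∂y + ∂F_z/∂z = 1 + 1 + 1 = 3.

In cylindrical coordinates, x = r cos(θ), y = r sin(θ), z = z, dV = r dr dθ dz, with 0 ≤ r ≤ 1, 0 ≤ θ ≤ 2π, 0 ≤ z ≤ 1.

The integrand, after substitution and multiplying by the volume element, becomes (3) · r, so

    ∭_V (∇·F) dV = ∫_0^{2π} ∫_0^{1} ∫_0^{1} (3) · r dz dr dθ.

Inner (z from 0 to 1): 3r.
Middle (r from 0 to 1): 3/2.
Outer (θ from 0 to 2π): 3π.

Therefore ∯_{∂V} F · n dS = 3π.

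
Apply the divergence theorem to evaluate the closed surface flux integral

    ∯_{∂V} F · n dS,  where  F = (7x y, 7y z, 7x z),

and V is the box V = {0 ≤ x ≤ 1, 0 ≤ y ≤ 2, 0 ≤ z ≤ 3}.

By the divergence theorem,

    ∯_{∂V} F · n dS = ∭_V (∇ · F) dV.

Compute the divergence:
    ∇ · F = ∂F_x/∂x + ∂F_y/∂y + ∂F_z/∂z = 7y + 7z + 7x = 7x + 7y + 7z.

V is a rectangular box, so dV = dx dy dz with 0 ≤ x ≤ 1, 0 ≤ y ≤ 2, 0 ≤ z ≤ 3.

Integrate (7x + 7y + 7z) over V as an iterated integral:

    ∭_V (∇·F) dV = ∫_0^{1} ∫_0^{2} ∫_0^{3} (7x + 7y + 7z) dz dy dx.

Inner (z from 0 to 3): 21x + 21y + 63/2.
Middle (y from 0 to 2): 42x + 105.
Outer (x from 0 to 1): 126.

Therefore ∯_{∂V} F · n dS = 126.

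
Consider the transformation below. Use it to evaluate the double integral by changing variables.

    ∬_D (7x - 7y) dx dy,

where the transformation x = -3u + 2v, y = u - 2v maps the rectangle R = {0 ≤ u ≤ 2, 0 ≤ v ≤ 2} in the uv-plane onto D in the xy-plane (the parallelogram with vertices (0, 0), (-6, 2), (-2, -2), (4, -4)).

Compute the Jacobian determinant of (x, y) with respect to (u, v):

    ∂(x,y)/∂(u,v) = | -3  2 | = (-3)(-2) - (2)(1) = 4.
                   | 1  -2 |

Its absolute value is |J| = 4 (the area scaling factor).

Substituting x = -3u + 2v, y = u - 2v into the integrand,

    7x - 7y → -28u + 28v,

so the integral becomes

    ∬_R (-28u + 28v) · |J| du dv = ∫_0^2 ∫_0^2 (-112u + 112v) dv du.

Inner (v): 224 - 224u.
Outer (u): 0.

Therefore ∬_D (7x - 7y) dx dy = 0.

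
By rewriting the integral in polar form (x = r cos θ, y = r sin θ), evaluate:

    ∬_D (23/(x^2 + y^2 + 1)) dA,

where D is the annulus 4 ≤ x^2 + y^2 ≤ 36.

The region D is 2 ≤ r ≤ 6, 0 ≤ θ ≤ 2π in polar coordinates, where x = r cos(θ), y = r sin(θ), and dA = r dr dθ.

Under the substitution, the integrand becomes 23/(r^2 + 1), so

    ∬_D (23/(x^2 + y^2 + 1)) dA = ∫_{0}^{2π} ∫_{2}^{6} (23/(r^2 + 1)) · r dr dθ.

Inner integral (in r): ∫_{2}^{6} (23/(r^2 + 1)) · r dr = log(177917621779460413sqrt(185)/244140625).

Outer integral (in θ): ∫_{0}^{2π} (log(177917621779460413sqrt(185)/244140625)) dθ = log((177917621779460413sqrt(185)/244140625)^(2π)).

Therefore ∬_D (23/(x^2 + y^2 + 1)) dA = log((177917621779460413sqrt(185)/244140625)^(2π)).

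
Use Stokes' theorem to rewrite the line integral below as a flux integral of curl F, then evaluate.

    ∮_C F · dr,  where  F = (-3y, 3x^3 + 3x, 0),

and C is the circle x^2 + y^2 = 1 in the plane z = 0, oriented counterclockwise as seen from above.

Let S be the flat disk x^2 + y^2 ≤ 1 in the plane z = 0, with upward unit normal n̂ = ẑ. By Stokes' theorem,

    ∮_C F · dr = ∬_S (∇ × F) · n̂ dS = ∬_D (curl F)_z dA,

where D is the disk x^2 + y^2 ≤ 1.

Compute the curl of F = (-3y, 3x^3 + 3x, 0):
    (∇ × F)_x = ∂F_z/∂y - ∂F_y/∂z = 0,
    (∇ × F)_y = ∂F_x/∂z - ∂F_z/∂x = 0,
    (∇ × F)_z = ∂F_y/∂x - ∂F_x/∂y = 9x^2 + 6.

On z = 0, (curl F)_z = 9x^2 + 6.

Convert to polar (x = r cos θ, y = r sin θ, dA = r dr dθ); the integrand becomes 9r^2cos(θ)^2 + 6, so

    ∬_D (curl F)_z dA = ∫_0^{2π} ∫_0^{1} (9r^2cos(θ)^2 + 6) · r dr dθ.

Inner (r from 0 to 1): 9cos(θ)^2/4 + 3.
Outer (θ from 0 to 2π): 33π/4.

Therefore ∮_C F · dr = 33π/4.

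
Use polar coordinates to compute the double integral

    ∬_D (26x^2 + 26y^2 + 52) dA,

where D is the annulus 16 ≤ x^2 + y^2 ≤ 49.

The region D is 4 ≤ r ≤ 7, 0 ≤ θ ≤ 2π in polar coordinates, where x = r cos(θ), y = r sin(θ), and dA = r dr dθ.

Under the substitution, the integrand becomes 26r^2 + 52, so

    ∬_D (26x^2 + 26y^2 + 52) dA = ∫_{0}^{2π} ∫_{4}^{7} (26r^2 + 52) · r dr dθ.

Inner integral (in r): ∫_{4}^{7} (26r^2 + 52) · r dr = 29601/2.

Outer integral (in θ): ∫_{0}^{2π} (29601/2) dθ = 29601π.

Therefore ∬_D (26x^2 + 26y^2 + 52) dA = 29601π.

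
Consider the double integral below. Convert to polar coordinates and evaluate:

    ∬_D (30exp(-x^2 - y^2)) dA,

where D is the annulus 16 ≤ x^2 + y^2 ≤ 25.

The region D is 4 ≤ r ≤ 5, 0 ≤ θ ≤ 2π in polar coordinates, where x = r cos(θ), y = r sin(θ), and dA = r dr dθ.

Under the substitution, the integrand becomes 30exp(-r^2), so

    ∬_D (30exp(-x^2 - y^2)) dA = ∫_{0}^{2π} ∫_{4}^{5} (30exp(-r^2)) · r dr dθ.

Inner integral (in r): ∫_{4}^{5} (30exp(-r^2)) · r dr = -(15 - 15exp(9))exp(-25).

Outer integral (in θ): ∫_{0}^{2π} (-(15 - 15exp(9))exp(-25)) dθ = -30π (1 - exp(9))exp(-25).

Therefore ∬_D (30exp(-x^2 - y^2)) dA = -30π (1 - exp(9))exp(-25).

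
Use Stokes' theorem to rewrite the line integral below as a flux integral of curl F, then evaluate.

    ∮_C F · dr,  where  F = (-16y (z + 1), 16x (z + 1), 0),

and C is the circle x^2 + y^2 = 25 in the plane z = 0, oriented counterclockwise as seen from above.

Let S be the flat disk x^2 + y^2 ≤ 25 in the plane z = 0, with upward unit normal n̂ = ẑ. By Stokes' theorem,

    ∮_C F · dr = ∬_S (∇ × F) · n̂ dS = ∬_D (curl F)_z dA,

where D is the disk x^2 + y^2 ≤ 25.

Compute the curl of F = (-16y (z + 1), 16x (z + 1), 0):
    (∇ × F)_x = ∂F_z/∂y - ∂F_y/∂z = -16x,
    (∇ × F)_y = ∂F_x/∂z - ∂F_z/∂x = -16y,
    (∇ × F)_z = ∂F_y/∂x - ∂F_x/∂y = 32z + 32.

On z = 0, (curl F)_z = 32.

Convert to polar (x = r cos θ, y = r sin θ, dA = r dr dθ); the integrand becomes 32, so

    ∬_D (curl F)_z dA = ∫_0^{2π} ∫_0^{5} (32) · r dr dθ.

Inner (r from 0 to 5): 400.
Outer (θ from 0 to 2π): 800π.

Therefore ∮_C F · dr = 800π.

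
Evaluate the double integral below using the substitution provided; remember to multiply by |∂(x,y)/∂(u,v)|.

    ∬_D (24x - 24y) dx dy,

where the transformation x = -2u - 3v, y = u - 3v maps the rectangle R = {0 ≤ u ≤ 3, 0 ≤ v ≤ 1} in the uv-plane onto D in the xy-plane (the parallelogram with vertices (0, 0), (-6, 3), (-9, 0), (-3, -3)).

Compute the Jacobian determinant of (x, y) with respect to (u, v):

    ∂(x,y)/∂(u,v) = | -2  -3 | = (-2)(-3) - (-3)(1) = 9.
                   | 1  -3 |

Its absolute value is |J| = 9 (the area scaling factor).

Substituting x = -2u - 3v, y = u - 3v into the integrand,

    24x - 24y → -72u,

so the integral becomes

    ∬_R (-72u) · |J| du dv = ∫_0^3 ∫_0^1 (-648u) dv du.

Inner (v): -648u.
Outer (u): -2916.

Therefore ∬_D (24x - 24y) dx dy = -2916.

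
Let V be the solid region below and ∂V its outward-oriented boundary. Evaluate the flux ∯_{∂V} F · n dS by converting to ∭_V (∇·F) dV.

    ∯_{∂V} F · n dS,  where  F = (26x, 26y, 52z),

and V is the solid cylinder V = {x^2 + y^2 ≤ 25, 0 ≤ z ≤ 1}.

By the divergence theorem,

    ∯_{∂V} F · n dS = ∭_V (∇ · F) dV.

Compute the divergence:
    ∇ · F = ∂F_x/∂x + ∂F_y/∂y + ∂F_z/∂z = 26 + 26 + 52 = 104.

In cylindrical coordinates, x = r cos(θ), y = r sin(θ), z = z, dV = r dr dθ dz, with 0 ≤ r ≤ 5, 0 ≤ θ ≤ 2π, 0 ≤ z ≤ 1.

The integrand, after substitution and multiplying by the volume element, becomes (104) · r, so

    ∭_V (∇·F) dV = ∫_0^{2π} ∫_0^{5} ∫_0^{1} (104) · r dz dr dθ.

Inner (z from 0 to 1): 104r.
Middle (r from 0 to 5): 1300.
Outer (θ from 0 to 2π): 2600π.

Therefore ∯_{∂V} F · n dS = 2600π.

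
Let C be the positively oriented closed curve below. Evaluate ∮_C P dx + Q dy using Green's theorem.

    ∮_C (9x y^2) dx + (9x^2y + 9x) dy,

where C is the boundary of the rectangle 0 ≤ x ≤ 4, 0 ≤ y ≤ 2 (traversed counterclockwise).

Green's theorem converts the closed line integral into a double integral over the enclosed region D:

    ∮_C P dx + Q dy = ∬_D (∂Q/∂x - ∂P/∂y) dA.

Here P = 9x y^2, Q = 9x^2y + 9x, so

    ∂Q/∂x = 18x y + 9,    ∂P/∂y = 18x y,
    ∂Q/∂x - ∂P/∂y = 9.

D is the region 0 ≤ x ≤ 4, 0 ≤ y ≤ 2. Evaluating the double integral:

    ∬_D (9) dA = ∫_0^{4} ∫_0^{2} (9) dy dx.

Inner (y from 0 to 2): 18.
Outer (x from 0 to 4): 72.

Therefore ∮_C P dx + Q dy = 72.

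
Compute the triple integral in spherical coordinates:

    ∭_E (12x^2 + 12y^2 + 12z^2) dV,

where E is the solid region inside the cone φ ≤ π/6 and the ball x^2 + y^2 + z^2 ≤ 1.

In spherical coordinates, x = ρ sin(φ) cos(θ), y = ρ sin(φ) sin(θ), z = ρ cos(φ), and dV = ρ^2 sin(φ) dρ dφ dθ.

The integrand becomes 12ρ^2, so

    ∭_E (12x^2 + 12y^2 + 12z^2) dV = ∫_{0}^{2π} ∫_{0}^{π/6} ∫_{0}^{1} (12ρ^2) · ρ^2 sin(φ) dρ dφ dθ.

Inner (ρ): 12sin(φ)/5.
Middle (φ): 12/5 - 6sqrt(3)/5.
Outer (θ): 12π (2 - sqrt(3))/5.

Therefore the triple integral equals 12π (2 - sqrt(3))/5.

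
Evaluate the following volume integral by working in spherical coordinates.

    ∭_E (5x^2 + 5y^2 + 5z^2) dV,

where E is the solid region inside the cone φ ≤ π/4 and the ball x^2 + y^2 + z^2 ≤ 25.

In spherical coordinates, x = ρ sin(φ) cos(θ), y = ρ sin(φ) sin(θ), z = ρ cos(φ), and dV = ρ^2 sin(φ) dρ dφ dθ.

The integrand becomes 5ρ^2, so

    ∭_E (5x^2 + 5y^2 + 5z^2) dV = ∫_{0}^{2π} ∫_{0}^{π/4} ∫_{0}^{5} (5ρ^2) · ρ^2 sin(φ) dρ dφ dθ.

Inner (ρ): 3125sin(φ).
Middle (φ): 3125 - 3125sqrt(2)/2.
Outer (θ): 3125π (2 - sqrt(2)).

Therefore the triple integral equals 3125π (2 - sqrt(2)).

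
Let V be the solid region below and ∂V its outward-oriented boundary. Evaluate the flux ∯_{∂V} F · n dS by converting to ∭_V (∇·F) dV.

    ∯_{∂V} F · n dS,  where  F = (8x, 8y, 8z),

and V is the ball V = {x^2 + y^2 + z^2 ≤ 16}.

By the divergence theorem,

    ∯_{∂V} F · n dS = ∭_V (∇ · F) dV.

Compute the divergence:
    ∇ · F = ∂F_x/∂x + ∂F_y/∂y + ∂F_z/∂z = 8 + 8 + 8 = 24.

In spherical coordinates, x = ρ sin(φ) cos(θ), y = ρ sin(φ) sin(θ), z = ρ cos(φ), dV = ρ^2 sin(φ) dρ dφ dθ, with 0 ≤ ρ ≤ 4, 0 ≤ φ ≤ π, 0 ≤ θ ≤ 2π.

The integrand, after substitution and multiplying by the volume element, becomes (24) · ρ^2 sin(φ), so

    ∭_V (∇·F) dV = ∫_0^{2π} ∫_0^{π} ∫_0^{4} (24) · ρ^2 sin(φ) dρ dφ dθ.

Inner (ρ from 0 to 4): 512sin(φ).
Middle (φ from 0 to π): 1024.
Outer (θ from 0 to 2π): 2048π.

Therefore ∯_{∂V} F · n dS = 2048π.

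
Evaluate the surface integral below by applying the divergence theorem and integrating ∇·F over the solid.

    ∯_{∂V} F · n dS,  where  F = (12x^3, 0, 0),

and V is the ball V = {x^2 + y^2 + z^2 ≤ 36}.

By the divergence theorem,

    ∯_{∂V} F · n dS = ∭_V (∇ · F) dV.

Compute the divergence:
    ∇ · F = ∂F_x/∂x + ∂F_y/∂y + ∂F_z/∂z = 36x^2 + 0 + 0 = 36x^2.

In spherical coordinates, x = ρ sin(φ) cos(θ), y = ρ sin(φ) sin(θ), z = ρ cos(φ), dV = ρ^2 sin(φ) dρ dφ dθ, with 0 ≤ ρ ≤ 6, 0 ≤ φ ≤ π, 0 ≤ θ ≤ 2π.

The integrand, after substitution and multiplying by the volume element, becomes (36ρ^2sin(φ)^2cos(θ)^2) · ρ^2 sin(φ), so

    ∭_V (∇·F) dV = ∫_0^{2π} ∫_0^{π} ∫_0^{6} (36ρ^2sin(φ)^2cos(θ)^2) · ρ^2 sin(φ) dρ dφ dθ.

Inner (ρ from 0 to 6): 279936sin(φ)^3cos(θ)^2/5.
Middle (φ from 0 to π): 373248cos(θ)^2/5.
Outer (θ from 0 to 2π): 373248π/5.

Therefore ∯_{∂V} F · n dS = 373248π/5.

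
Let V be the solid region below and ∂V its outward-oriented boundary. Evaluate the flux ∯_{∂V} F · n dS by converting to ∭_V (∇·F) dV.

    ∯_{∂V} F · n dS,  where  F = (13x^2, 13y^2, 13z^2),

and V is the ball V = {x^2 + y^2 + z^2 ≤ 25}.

By the divergence theorem,

    ∯_{∂V} F · n dS = ∭_V (∇ · F) dV.

Compute the divergence:
    ∇ · F = ∂F_x/∂x + ∂F_y/∂y + ∂F_z/∂z = 26x + 26y + 26z.

In spherical coordinates, x = ρ sin(φ) cos(θ), y = ρ sin(φ) sin(θ), z = ρ cos(φ), dV = ρ^2 sin(φ) dρ dφ dθ, with 0 ≤ ρ ≤ 5, 0 ≤ φ ≤ π, 0 ≤ θ ≤ 2π.

The integrand, after substitution and multiplying by the volume element, becomes (26ρ (sqrt(2)sin(φ)sin(θ + π/4) + cos(φ))) · ρ^2 sin(φ), so

    ∭_V (∇·F) dV = ∫_0^{2π} ∫_0^{π} ∫_0^{5} (26ρ (sqrt(2)sin(φ)sin(θ + π/4) + cos(φ))) · ρ^2 sin(φ) dρ dφ dθ.

Inner (ρ from 0 to 5): 8125(sqrt(2)sin(φ)sin(θ + π/4) + cos(φ))sin(φ)/2.
Middle (φ from 0 to π): 8125sqrt(2)π sin(θ + π/4)/4.
Outer (θ from 0 to 2π): 0.

Therefore ∯_{∂V} F · n dS = 0.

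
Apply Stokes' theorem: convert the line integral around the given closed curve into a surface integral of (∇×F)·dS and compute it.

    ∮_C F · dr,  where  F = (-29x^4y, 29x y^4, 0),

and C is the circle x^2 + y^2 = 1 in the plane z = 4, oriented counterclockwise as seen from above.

Let S be the flat disk x^2 + y^2 ≤ 1 in the plane z = 4, with upward unit normal n̂ = ẑ. By Stokes' theorem,

    ∮_C F · dr = ∬_S (∇ × F) · n̂ dS = ∬_D (curl F)_z dA,

where D is the disk x^2 + y^2 ≤ 1.

Compute the curl of F = (-29x^4y, 29x y^4, 0):
    (∇ × F)_x = ∂F_z/∂y - ∂F_y/∂z = 0,
    (∇ × F)_y = ∂F_x/∂z - ∂F_z/∂x = 0,
    (∇ × F)_z = ∂F_y/∂x - ∂F_x/∂y = 29x^4 + 29y^4.

On z = 4, (curl F)_z = 29x^4 + 29y^4.

Convert to polar (x = r cos θ, y = r sin θ, dA = r dr dθ); the integrand becomes 29r^4(sin(θ)^4 + cos(θ)^4), so

    ∬_D (curl F)_z dA = ∫_0^{2π} ∫_0^{1} (29r^4(sin(θ)^4 + cos(θ)^4)) · r dr dθ.

Inner (r from 0 to 1): 29sin(θ)^4/6 + 29cos(θ)^4/6.
Outer (θ from 0 to 2π): 29π/4.

Therefore ∮_C F · dr = 29π/4.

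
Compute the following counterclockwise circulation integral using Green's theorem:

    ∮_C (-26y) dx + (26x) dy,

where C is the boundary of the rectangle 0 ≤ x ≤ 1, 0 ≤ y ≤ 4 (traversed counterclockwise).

Green's theorem converts the closed line integral into a double integral over the enclosed region D:

    ∮_C P dx + Q dy = ∬_D (∂Q/∂x - ∂P/∂y) dA.

Here P = -26y, Q = 26x, so

    ∂Q/∂x = 26,    ∂P/∂y = -26,
    ∂Q/∂x - ∂P/∂y = 52.

D is the region 0 ≤ x ≤ 1, 0 ≤ y ≤ 4. Evaluating the double integral:

    ∬_D (52) dA = ∫_0^{1} ∫_0^{4} (52) dy dx.

Inner (y from 0 to 4): 208.
Outer (x from 0 to 1): 208.

Therefore ∮_C P dx + Q dy = 208.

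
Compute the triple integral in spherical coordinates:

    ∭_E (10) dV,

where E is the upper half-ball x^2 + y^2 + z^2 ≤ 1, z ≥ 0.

In spherical coordinates, x = ρ sin(φ) cos(θ), y = ρ sin(φ) sin(θ), z = ρ cos(φ), and dV = ρ^2 sin(φ) dρ dφ dθ.

The integrand becomes 10, so

    ∭_E (10) dV = ∫_{0}^{2π} ∫_{0}^{π/2} ∫_{0}^{1} (10) · ρ^2 sin(φ) dρ dφ dθ.

Inner (ρ): 10sin(φ)/3.
Middle (φ): 10/3.
Outer (θ): 20π/3.

Therefore the triple integral equals 20π/3.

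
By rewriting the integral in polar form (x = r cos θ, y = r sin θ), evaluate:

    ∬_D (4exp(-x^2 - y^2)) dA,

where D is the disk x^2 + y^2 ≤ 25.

The region D is 0 ≤ r ≤ 5, 0 ≤ θ ≤ 2π in polar coordinates, where x = r cos(θ), y = r sin(θ), and dA = r dr dθ.

Under the substitution, the integrand becomes 4exp(-r^2), so

    ∬_D (4exp(-x^2 - y^2)) dA = ∫_{0}^{2π} ∫_{0}^{5} (4exp(-r^2)) · r dr dθ.

Inner integral (in r): ∫_{0}^{5} (4exp(-r^2)) · r dr = 2 - 2exp(-25).

Outer integral (in θ): ∫_{0}^{2π} (2 - 2exp(-25)) dθ = -4π exp(-25) + 4π.

Therefore ∬_D (4exp(-x^2 - y^2)) dA = -4π exp(-25) + 4π.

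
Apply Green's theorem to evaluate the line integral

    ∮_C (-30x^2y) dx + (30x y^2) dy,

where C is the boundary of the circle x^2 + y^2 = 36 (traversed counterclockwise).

Green's theorem converts the closed line integral into a double integral over the enclosed region D:

    ∮_C P dx + Q dy = ∬_D (∂Q/∂x - ∂P/∂y) dA.

Here P = -30x^2y, Q = 30x y^2, so

    ∂Q/∂x = 30y^2,    ∂P/∂y = -30x^2,
    ∂Q/∂x - ∂P/∂y = 30x^2 + 30y^2.

D is the region x^2 + y^2 ≤ 36. Evaluating the double integral:

In polar coordinates (x = r cos θ, y = r sin θ, dA = r dr dθ) the integrand becomes 30r^2, so

    ∬_D (30x^2 + 30y^2) dA = ∫_0^{2π} ∫_0^{6} (30r^2) · r dr dθ.

Inner (r from 0 to 6): 9720.
Outer (θ from 0 to 2π): 19440π.

Therefore ∮_C P dx + Q dy = 19440π.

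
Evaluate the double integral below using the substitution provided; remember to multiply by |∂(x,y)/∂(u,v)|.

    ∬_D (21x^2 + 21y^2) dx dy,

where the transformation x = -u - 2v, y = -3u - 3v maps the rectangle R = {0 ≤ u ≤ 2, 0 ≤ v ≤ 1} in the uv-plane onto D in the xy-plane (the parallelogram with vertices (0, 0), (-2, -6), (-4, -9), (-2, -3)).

Compute the Jacobian determinant of (x, y) with respect to (u, v):

    ∂(x,y)/∂(u,v) = | -1  -2 | = (-1)(-3) - (-2)(-3) = -3.
                   | -3  -3 |

Its absolute value is |J| = 3 (the area scaling factor).

Substituting x = -u - 2v, y = -3u - 3v into the integrand,

    21x^2 + 21y^2 → 210u^2 + 462u v + 273v^2,

so the integral becomes

    ∬_R (210u^2 + 462u v + 273v^2) · |J| du dv = ∫_0^2 ∫_0^1 (630u^2 + 1386u v + 819v^2) dv du.

Inner (v): 630u^2 + 693u + 273.
Outer (u): 3612.

Therefore ∬_D (21x^2 + 21y^2) dx dy = 3612.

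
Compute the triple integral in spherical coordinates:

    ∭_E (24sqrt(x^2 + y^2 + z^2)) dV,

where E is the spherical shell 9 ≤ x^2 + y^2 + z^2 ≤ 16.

In spherical coordinates, x = ρ sin(φ) cos(θ), y = ρ sin(φ) sin(θ), z = ρ cos(φ), and dV = ρ^2 sin(φ) dρ dφ dθ.

The integrand becomes 24ρ, so

    ∭_E (24sqrt(x^2 + y^2 + z^2)) dV = ∫_{0}^{2π} ∫_{0}^{π} ∫_{3}^{4} (24ρ) · ρ^2 sin(φ) dρ dφ dθ.

Inner (ρ): 1050sin(φ).
Middle (φ): 2100.
Outer (θ): 4200π.

Therefore the triple integral equals 4200π.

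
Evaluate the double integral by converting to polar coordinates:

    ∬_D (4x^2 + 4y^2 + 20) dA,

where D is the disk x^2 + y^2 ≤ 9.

The region D is 0 ≤ r ≤ 3, 0 ≤ θ ≤ 2π in polar coordinates, where x = r cos(θ), y = r sin(θ), and dA = r dr dθ.

Under the substitution, the integrand becomes 4r^2 + 20, so

    ∬_D (4x^2 + 4y^2 + 20) dA = ∫_{0}^{2π} ∫_{0}^{3} (4r^2 + 20) · r dr dθ.

Inner integral (in r): ∫_{0}^{3} (4r^2 + 20) · r dr = 171.

Outer integral (in θ): ∫_{0}^{2π} (171) dθ = 342π.

Therefore ∬_D (4x^2 + 4y^2 + 20) dA = 342π.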